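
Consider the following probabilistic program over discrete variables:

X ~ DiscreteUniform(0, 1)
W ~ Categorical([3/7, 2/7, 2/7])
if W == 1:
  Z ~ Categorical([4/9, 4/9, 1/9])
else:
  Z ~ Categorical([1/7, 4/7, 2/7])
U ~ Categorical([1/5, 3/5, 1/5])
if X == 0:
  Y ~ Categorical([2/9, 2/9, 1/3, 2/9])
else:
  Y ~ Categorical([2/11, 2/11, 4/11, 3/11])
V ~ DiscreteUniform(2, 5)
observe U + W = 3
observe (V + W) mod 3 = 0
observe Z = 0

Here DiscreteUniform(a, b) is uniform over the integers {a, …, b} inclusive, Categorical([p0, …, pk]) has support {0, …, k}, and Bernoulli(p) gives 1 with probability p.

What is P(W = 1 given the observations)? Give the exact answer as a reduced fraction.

Enumerate traces; 24 have nonzero weight after conditioning:
  (X=0, W=1, Z=0, U=2, Y=0, V=2) weight 2/2835
  (X=0, W=1, Z=0, U=2, Y=0, V=5) weight 2/2835
  (X=0, W=1, Z=0, U=2, Y=1, V=2) weight 2/2835
  (X=0, W=1, Z=0, U=2, Y=1, V=5) weight 2/2835
  (X=0, W=1, Z=0, U=2, Y=2, V=2) weight 1/945
  (X=0, W=1, Z=0, U=2, Y=2, V=5) weight 1/945
  (X=0, W=1, Z=0, U=2, Y=3, V=2) weight 2/2835
  (X=0, W=1, Z=0, U=2, Y=3, V=5) weight 2/2835
  (X=0, W=2, Z=0, U=1, Y=0, V=4) weight 1/1470
  … 15 more
Group by W:
  weight(W=1) = 4/315
  weight(W=2) = 3/490
Total weight = 4/315 + 3/490 = 83/4410
P(W=1 | obs) = 4/315 / 83/4410 = 56/83
P(W=2 | obs) = 3/490 / 83/4410 = 27/83

P(W = 1 | obs) = 56/83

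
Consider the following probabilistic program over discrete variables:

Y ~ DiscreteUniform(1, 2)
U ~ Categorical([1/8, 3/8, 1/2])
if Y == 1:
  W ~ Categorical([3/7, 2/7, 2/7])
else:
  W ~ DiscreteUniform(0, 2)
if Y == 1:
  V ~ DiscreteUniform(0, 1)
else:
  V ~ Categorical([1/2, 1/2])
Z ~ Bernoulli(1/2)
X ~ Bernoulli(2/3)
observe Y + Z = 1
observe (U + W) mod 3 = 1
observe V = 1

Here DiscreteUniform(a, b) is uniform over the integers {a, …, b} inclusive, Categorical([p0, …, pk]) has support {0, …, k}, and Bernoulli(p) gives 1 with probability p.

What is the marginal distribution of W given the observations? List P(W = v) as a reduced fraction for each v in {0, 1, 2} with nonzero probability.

P(W=0) = 9/19, P(W=1) = 2/19, P(W=2) = 8/19

Enumerate traces; 6 have nonzero weight after conditioning:
  (Y=1, U=0, W=1, V=1, Z=0, X=0) weight 1/672
  (Y=1, U=0, W=1, V=1, Z=0, X=1) weight 1/336
  (Y=1, U=1, W=0, V=1, Z=0, X=0) weight 3/448
  (Y=1, U=1, W=0, V=1, Z=0, X=1) weight 3/224
  (Y=1, U=2, W=2, V=1, Z=0, X=0) weight 1/168
  (Y=1, U=2, W=2, V=1, Z=0, X=1) weight 1/84
Group by W:
  weight(W=0) = 9/448
  weight(W=1) = 1/224
  weight(W=2) = 1/56
Total weight = 9/448 + 1/224 + 1/56 = 19/448
P(W=0 | obs) = 9/448 / 19/448 = 9/19
P(W=1 | obs) = 1/224 / 19/448 = 2/19
P(W=2 | obs) = 1/56 / 19/448 = 8/19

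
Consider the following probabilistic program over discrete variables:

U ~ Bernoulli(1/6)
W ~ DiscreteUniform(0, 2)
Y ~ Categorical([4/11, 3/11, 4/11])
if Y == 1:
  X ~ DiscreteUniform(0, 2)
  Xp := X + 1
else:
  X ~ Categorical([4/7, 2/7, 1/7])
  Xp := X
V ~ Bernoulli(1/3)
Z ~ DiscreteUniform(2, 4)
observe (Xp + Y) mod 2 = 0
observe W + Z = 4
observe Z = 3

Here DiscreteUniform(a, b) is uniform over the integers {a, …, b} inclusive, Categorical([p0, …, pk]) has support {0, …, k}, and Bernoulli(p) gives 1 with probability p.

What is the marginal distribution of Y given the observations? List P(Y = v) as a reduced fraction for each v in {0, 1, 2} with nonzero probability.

Enumerate traces; 24 have nonzero weight after conditioning:
  (U=0, W=1, Y=0, X=0, V=0, Z=3) weight 80/6237
  (U=0, W=1, Y=0, X=0, V=1, Z=3) weight 40/6237
  (U=0, W=1, Y=0, X=2, V=0, Z=3) weight 20/6237
  (U=0, W=1, Y=0, X=2, V=1, Z=3) weight 10/6237
  (U=0, W=1, Y=1, X=0, V=0, Z=3) weight 5/891
  (U=0, W=1, Y=1, X=0, V=1, Z=3) weight 5/1782
  (U=0, W=1, Y=1, X=2, V=0, Z=3) weight 5/891
  (U=0, W=1, Y=1, X=2, V=1, Z=3) weight 5/1782
  (U=0, W=1, Y=2, X=0, V=0, Z=3) weight 80/6237
  … 15 more
Group by Y:
  weight(Y=0) = 20/693
  weight(Y=1) = 2/99
  weight(Y=2) = 20/693
Total weight = 20/693 + 2/99 + 20/693 = 6/77
P(Y=0 | obs) = 20/693 / 6/77 = 10/27
P(Y=1 | obs) = 2/99 / 6/77 = 7/27
P(Y=2 | obs) = 20/693 / 6/77 = 10/27

P(Y=0) = 10/27, P(Y=1) = 7/27, P(Y=2) = 10/27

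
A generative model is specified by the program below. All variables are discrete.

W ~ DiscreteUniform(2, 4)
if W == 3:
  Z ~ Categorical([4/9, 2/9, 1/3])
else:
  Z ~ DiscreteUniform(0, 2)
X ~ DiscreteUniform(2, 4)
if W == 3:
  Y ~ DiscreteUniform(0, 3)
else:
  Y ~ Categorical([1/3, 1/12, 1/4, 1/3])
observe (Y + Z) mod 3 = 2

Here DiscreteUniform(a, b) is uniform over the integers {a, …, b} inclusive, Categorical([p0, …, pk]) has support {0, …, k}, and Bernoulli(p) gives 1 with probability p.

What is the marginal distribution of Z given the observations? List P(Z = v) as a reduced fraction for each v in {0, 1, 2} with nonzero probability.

Enumerate traces; 36 have nonzero weight after conditioning:
  (W=2, Z=0, X=2, Y=2) weight 1/108
  (W=2, Z=0, X=3, Y=2) weight 1/108
  (W=2, Z=0, X=4, Y=2) weight 1/108
  (W=2, Z=1, X=2, Y=1) weight 1/324
  (W=2, Z=1, X=3, Y=1) weight 1/324
  (W=2, Z=1, X=4, Y=1) weight 1/324
  (W=2, Z=2, X=2, Y=0) weight 1/81
  (W=2, Z=2, X=2, Y=3) weight 1/81
  … 28 more
Group by Z:
  weight(Z=0) = 5/54
  weight(Z=1) = 1/27
  weight(Z=2) = 11/54
Total weight = 5/54 + 1/27 + 11/54 = 1/3
P(Z=0 | obs) = 5/54 / 1/3 = 5/18
P(Z=1 | obs) = 1/27 / 1/3 = 1/9
P(Z=2 | obs) = 11/54 / 1/3 = 11/18

P(Z=0) = 5/18, P(Z=1) = 1/9, P(Z=2) = 11/18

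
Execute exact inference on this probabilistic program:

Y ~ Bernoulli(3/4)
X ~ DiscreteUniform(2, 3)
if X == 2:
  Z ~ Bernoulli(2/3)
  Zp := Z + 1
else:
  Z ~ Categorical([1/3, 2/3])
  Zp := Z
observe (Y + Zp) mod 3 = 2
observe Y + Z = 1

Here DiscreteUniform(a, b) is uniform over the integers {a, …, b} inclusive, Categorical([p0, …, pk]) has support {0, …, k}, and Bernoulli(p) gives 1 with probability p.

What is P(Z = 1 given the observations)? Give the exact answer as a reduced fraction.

P(Z = 1 | obs) = 2/5

Enumerate traces; 2 have nonzero weight after conditioning:
  (Y=0, X=2, Z=1) weight 1/12
  (Y=1, X=2, Z=0) weight 1/8
Group by Z:
  weight(Z=0) = 1/8
  weight(Z=1) = 1/12
Total weight = 1/8 + 1/12 = 5/24
P(Z=0 | obs) = 1/8 / 5/24 = 3/5
P(Z=1 | obs) = 1/12 / 5/24 = 2/5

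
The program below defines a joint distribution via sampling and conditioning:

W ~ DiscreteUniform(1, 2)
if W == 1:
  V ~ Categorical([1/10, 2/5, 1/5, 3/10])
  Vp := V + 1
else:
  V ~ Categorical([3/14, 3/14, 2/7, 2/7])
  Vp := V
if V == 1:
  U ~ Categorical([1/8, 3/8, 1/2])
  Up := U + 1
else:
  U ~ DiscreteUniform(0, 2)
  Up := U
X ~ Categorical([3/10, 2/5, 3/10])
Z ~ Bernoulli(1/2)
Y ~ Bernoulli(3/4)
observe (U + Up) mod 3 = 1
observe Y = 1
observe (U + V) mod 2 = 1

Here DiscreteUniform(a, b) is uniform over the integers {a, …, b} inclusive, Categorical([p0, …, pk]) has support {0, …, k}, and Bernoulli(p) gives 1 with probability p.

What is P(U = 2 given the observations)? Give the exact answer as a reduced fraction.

P(U = 2 | obs) = 328/457

Enumerate traces; 24 have nonzero weight after conditioning:
  (W=1, V=1, U=0, X=0, Z=0, Y=1) weight 9/3200
  (W=1, V=1, U=0, X=0, Z=1, Y=1) weight 9/3200
  (W=1, V=1, U=0, X=1, Z=0, Y=1) weight 3/800
  (W=1, V=1, U=0, X=1, Z=1, Y=1) weight 3/800
  (W=1, V=1, U=0, X=2, Z=0, Y=1) weight 9/3200
  (W=1, V=1, U=0, X=2, Z=1, Y=1) weight 9/3200
  (W=1, V=3, U=2, X=0, Z=0, Y=1) weight 9/1600
  (W=1, V=3, U=2, X=0, Z=1, Y=1) weight 9/1600
  … 16 more
Group by U:
  weight(U=0) = 129/4480
  weight(U=2) = 41/560
Total weight = 129/4480 + 41/560 = 457/4480
P(U=0 | obs) = 129/4480 / 457/4480 = 129/457
P(U=2 | obs) = 41/560 / 457/4480 = 328/457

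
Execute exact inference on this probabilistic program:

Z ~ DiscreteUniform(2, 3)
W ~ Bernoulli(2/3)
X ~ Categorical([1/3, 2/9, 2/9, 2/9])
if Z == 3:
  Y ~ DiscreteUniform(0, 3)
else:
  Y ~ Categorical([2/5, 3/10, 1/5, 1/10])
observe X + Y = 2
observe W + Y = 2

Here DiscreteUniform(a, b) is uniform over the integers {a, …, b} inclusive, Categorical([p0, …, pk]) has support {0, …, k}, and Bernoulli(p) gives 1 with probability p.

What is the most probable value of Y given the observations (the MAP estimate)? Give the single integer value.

argmax_v P(Y = v | obs) = 1

Enumerate traces; 4 have nonzero weight after conditioning:
  (Z=2, W=0, X=0, Y=2) weight 1/90
  (Z=2, W=1, X=1, Y=1) weight 1/45
  (Z=3, W=0, X=0, Y=2) weight 1/72
  (Z=3, W=1, X=1, Y=1) weight 1/54
Group by Y:
  weight(Y=1) = 11/270
  weight(Y=2) = 1/40
Total weight = 11/270 + 1/40 = 71/1080
P(Y=1 | obs) = 11/270 / 71/1080 = 44/71
P(Y=2 | obs) = 1/40 / 71/1080 = 27/71
argmax = 1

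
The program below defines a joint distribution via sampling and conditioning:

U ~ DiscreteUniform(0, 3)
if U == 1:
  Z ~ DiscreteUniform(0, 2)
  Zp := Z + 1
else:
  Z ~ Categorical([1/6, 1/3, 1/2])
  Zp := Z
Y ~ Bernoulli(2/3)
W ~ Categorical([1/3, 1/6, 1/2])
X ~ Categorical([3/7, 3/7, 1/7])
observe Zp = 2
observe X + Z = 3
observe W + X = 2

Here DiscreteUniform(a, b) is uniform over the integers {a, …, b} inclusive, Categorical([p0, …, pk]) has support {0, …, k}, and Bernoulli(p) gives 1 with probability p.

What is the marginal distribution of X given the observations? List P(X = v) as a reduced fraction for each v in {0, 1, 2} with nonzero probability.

P(X=1) = 27/31, P(X=2) = 4/31

Enumerate traces; 8 have nonzero weight after conditioning:
  (U=0, Z=2, Y=0, W=1, X=1) weight 1/336
  (U=0, Z=2, Y=1, W=1, X=1) weight 1/168
  (U=1, Z=1, Y=0, W=0, X=2) weight 1/756
  (U=1, Z=1, Y=1, W=0, X=2) weight 1/378
  (U=2, Z=2, Y=0, W=1, X=1) weight 1/336
  (U=2, Z=2, Y=1, W=1, X=1) weight 1/168
  (U=3, Z=2, Y=0, W=1, X=1) weight 1/336
  (U=3, Z=2, Y=1, W=1, X=1) weight 1/168
Group by X:
  weight(X=1) = 3/112
  weight(X=2) = 1/252
Total weight = 3/112 + 1/252 = 31/1008
P(X=1 | obs) = 3/112 / 31/1008 = 27/31
P(X=2 | obs) = 1/252 / 31/1008 = 4/31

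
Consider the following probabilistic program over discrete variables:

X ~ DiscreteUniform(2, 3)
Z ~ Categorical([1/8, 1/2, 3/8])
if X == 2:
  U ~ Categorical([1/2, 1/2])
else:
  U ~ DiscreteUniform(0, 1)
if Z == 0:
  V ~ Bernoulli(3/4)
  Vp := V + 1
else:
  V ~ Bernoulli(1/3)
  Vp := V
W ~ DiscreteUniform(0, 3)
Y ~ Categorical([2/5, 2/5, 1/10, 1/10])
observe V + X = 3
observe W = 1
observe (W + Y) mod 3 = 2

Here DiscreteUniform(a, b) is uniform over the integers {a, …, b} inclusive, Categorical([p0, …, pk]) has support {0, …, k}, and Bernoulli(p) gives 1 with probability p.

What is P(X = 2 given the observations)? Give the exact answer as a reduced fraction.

P(X = 2 | obs) = 37/96

Enumerate traces; 12 have nonzero weight after conditioning:
  (X=2, Z=0, U=0, V=1, W=1, Y=1) weight 3/1280
  (X=2, Z=0, U=1, V=1, W=1, Y=1) weight 3/1280
  (X=2, Z=1, U=0, V=1, W=1, Y=1) weight 1/240
  (X=2, Z=1, U=1, V=1, W=1, Y=1) weight 1/240
  (X=2, Z=2, U=0, V=1, W=1, Y=1) weight 1/320
  (X=2, Z=2, U=1, V=1, W=1, Y=1) weight 1/320
  (X=3, Z=0, U=0, V=0, W=1, Y=1) weight 1/1280
  (X=3, Z=0, U=1, V=0, W=1, Y=1) weight 1/1280
  … 4 more
Group by X:
  weight(X=2) = 37/1920
  weight(X=3) = 59/1920
Total weight = 37/1920 + 59/1920 = 1/20
P(X=2 | obs) = 37/1920 / 1/20 = 37/96
P(X=3 | obs) = 59/1920 / 1/20 = 59/96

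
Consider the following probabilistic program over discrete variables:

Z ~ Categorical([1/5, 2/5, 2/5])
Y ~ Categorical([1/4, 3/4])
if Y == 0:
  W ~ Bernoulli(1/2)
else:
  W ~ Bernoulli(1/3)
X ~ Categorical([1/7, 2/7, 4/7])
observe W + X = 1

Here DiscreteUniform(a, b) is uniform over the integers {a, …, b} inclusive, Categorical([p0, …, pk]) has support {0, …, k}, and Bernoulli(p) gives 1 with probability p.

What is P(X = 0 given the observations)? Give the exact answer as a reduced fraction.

Enumerate traces; 12 have nonzero weight after conditioning:
  (Z=0, Y=0, W=0, X=1) weight 1/140
  (Z=0, Y=0, W=1, X=0) weight 1/280
  (Z=0, Y=1, W=0, X=1) weight 1/35
  (Z=0, Y=1, W=1, X=0) weight 1/140
  (Z=1, Y=0, W=0, X=1) weight 1/70
  (Z=1, Y=0, W=1, X=0) weight 1/140
  (Z=1, Y=1, W=0, X=1) weight 2/35
  (Z=1, Y=1, W=1, X=0) weight 1/70
  … 4 more
Group by X:
  weight(X=0) = 3/56
  weight(X=1) = 5/28
Total weight = 3/56 + 5/28 = 13/56
P(X=0 | obs) = 3/56 / 13/56 = 3/13
P(X=1 | obs) = 5/28 / 13/56 = 10/13

P(X = 0 | obs) = 3/13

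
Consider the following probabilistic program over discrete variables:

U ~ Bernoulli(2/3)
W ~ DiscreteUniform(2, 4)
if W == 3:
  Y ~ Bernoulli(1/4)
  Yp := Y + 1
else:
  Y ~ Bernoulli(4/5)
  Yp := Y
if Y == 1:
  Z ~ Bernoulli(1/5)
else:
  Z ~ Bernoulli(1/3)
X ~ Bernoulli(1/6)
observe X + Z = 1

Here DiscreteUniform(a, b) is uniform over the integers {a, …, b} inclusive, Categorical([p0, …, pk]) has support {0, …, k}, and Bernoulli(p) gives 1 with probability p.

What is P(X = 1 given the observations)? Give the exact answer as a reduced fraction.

P(X = 1 | obs) = 337/902

Enumerate traces; 24 have nonzero weight after conditioning:
  (U=0, W=2, Y=0, Z=0, X=1) weight 1/405
  (U=0, W=2, Y=0, Z=1, X=0) weight 1/162
  (U=0, W=2, Y=1, Z=0, X=1) weight 8/675
  (U=0, W=2, Y=1, Z=1, X=0) weight 2/135
  (U=0, W=3, Y=0, Z=0, X=1) weight 1/108
  (U=0, W=3, Y=0, Z=1, X=0) weight 5/216
  (U=0, W=3, Y=1, Z=0, X=1) weight 1/270
  (U=0, W=3, Y=1, Z=1, X=0) weight 1/216
  … 16 more
Group by X:
  weight(X=0) = 113/540
  weight(X=1) = 337/2700
Total weight = 113/540 + 337/2700 = 451/1350
P(X=0 | obs) = 113/540 / 451/1350 = 565/902
P(X=1 | obs) = 337/2700 / 451/1350 = 337/902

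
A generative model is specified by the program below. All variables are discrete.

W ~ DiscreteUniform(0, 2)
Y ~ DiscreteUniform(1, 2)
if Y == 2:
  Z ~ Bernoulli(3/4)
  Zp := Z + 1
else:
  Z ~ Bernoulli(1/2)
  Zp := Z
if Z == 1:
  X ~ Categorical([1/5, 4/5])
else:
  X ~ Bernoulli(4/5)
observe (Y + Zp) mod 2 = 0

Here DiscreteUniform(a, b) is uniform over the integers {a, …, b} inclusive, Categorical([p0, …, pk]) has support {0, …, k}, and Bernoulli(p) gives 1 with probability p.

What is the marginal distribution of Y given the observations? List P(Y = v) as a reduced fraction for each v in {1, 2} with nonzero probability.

Enumerate traces; 12 have nonzero weight after conditioning:
  (W=0, Y=1, Z=1, X=0) weight 1/60
  (W=0, Y=1, Z=1, X=1) weight 1/15
  (W=0, Y=2, Z=1, X=0) weight 1/40
  (W=0, Y=2, Z=1, X=1) weight 1/10
  (W=1, Y=1, Z=1, X=0) weight 1/60
  (W=1, Y=1, Z=1, X=1) weight 1/15
  (W=1, Y=2, Z=1, X=0) weight 1/40
  (W=1, Y=2, Z=1, X=1) weight 1/10
  … 4 more
Group by Y:
  weight(Y=1) = 1/4
  weight(Y=2) = 3/8
Total weight = 1/4 + 3/8 = 5/8
P(Y=1 | obs) = 1/4 / 5/8 = 2/5
P(Y=2 | obs) = 3/8 / 5/8 = 3/5

P(Y=1) = 2/5, P(Y=2) = 3/5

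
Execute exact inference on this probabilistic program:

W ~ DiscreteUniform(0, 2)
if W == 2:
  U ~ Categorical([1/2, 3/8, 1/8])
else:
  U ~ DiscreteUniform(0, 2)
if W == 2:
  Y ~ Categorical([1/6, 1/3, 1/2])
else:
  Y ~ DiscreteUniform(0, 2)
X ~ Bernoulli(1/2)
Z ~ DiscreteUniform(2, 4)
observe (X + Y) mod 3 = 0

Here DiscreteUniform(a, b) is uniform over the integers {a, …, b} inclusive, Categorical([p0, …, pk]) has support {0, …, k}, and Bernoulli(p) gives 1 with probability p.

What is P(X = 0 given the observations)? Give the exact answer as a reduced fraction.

P(X = 0 | obs) = 5/12

Enumerate traces; 54 have nonzero weight after conditioning:
  (W=0, U=0, Y=0, X=0, Z=2) weight 1/162
  (W=0, U=0, Y=0, X=0, Z=3) weight 1/162
  (W=0, U=0, Y=0, X=0, Z=4) weight 1/162
  (W=0, U=0, Y=2, X=1, Z=2) weight 1/162
  (W=0, U=0, Y=2, X=1, Z=3) weight 1/162
  (W=0, U=0, Y=2, X=1, Z=4) weight 1/162
  (W=0, U=1, Y=0, X=0, Z=2) weight 1/162
  (W=0, U=1, Y=0, X=0, Z=3) weight 1/162
  … 46 more
Group by X:
  weight(X=0) = 5/36
  weight(X=1) = 7/36
Total weight = 5/36 + 7/36 = 1/3
P(X=0 | obs) = 5/36 / 1/3 = 5/12
P(X=1 | obs) = 7/36 / 1/3 = 7/12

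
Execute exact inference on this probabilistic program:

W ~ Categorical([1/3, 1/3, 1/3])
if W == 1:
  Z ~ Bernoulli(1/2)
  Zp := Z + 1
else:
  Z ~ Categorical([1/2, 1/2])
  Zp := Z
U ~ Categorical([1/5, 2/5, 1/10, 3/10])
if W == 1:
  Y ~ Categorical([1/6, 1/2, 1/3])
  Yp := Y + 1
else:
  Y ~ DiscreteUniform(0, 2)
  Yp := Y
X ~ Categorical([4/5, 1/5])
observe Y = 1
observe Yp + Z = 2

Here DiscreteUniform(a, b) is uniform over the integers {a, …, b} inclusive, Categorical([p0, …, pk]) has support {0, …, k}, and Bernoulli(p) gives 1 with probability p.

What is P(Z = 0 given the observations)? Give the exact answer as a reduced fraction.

Enumerate traces; 24 have nonzero weight after conditioning:
  (W=0, Z=1, U=0, Y=1, X=0) weight 2/225
  (W=0, Z=1, U=0, Y=1, X=1) weight 1/450
  (W=0, Z=1, U=1, Y=1, X=0) weight 4/225
  (W=0, Z=1, U=1, Y=1, X=1) weight 1/225
  (W=0, Z=1, U=2, Y=1, X=0) weight 1/225
  (W=0, Z=1, U=2, Y=1, X=1) weight 1/900
  (W=0, Z=1, U=3, Y=1, X=0) weight 1/75
  (W=0, Z=1, U=3, Y=1, X=1) weight 1/300
  (W=1, Z=0, U=0, Y=1, X=0) weight 1/75
  … 15 more
Group by Z:
  weight(Z=0) = 1/12
  weight(Z=1) = 1/9
Total weight = 1/12 + 1/9 = 7/36
P(Z=0 | obs) = 1/12 / 7/36 = 3/7
P(Z=1 | obs) = 1/9 / 7/36 = 4/7

P(Z = 0 | obs) = 3/7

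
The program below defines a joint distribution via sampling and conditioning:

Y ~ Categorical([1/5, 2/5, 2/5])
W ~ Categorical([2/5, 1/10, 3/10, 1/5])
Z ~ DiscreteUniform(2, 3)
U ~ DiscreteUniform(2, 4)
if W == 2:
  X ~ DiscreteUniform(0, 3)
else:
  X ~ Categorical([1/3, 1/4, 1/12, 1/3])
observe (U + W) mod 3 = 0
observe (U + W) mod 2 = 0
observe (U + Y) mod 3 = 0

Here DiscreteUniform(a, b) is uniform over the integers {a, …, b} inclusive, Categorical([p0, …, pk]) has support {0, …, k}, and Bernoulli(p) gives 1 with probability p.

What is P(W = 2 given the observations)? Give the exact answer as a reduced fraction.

P(W = 2 | obs) = 3/4

Enumerate traces; 16 have nonzero weight after conditioning:
  (Y=0, W=3, Z=2, U=3, X=0) weight 1/450
  (Y=0, W=3, Z=2, U=3, X=1) weight 1/600
  (Y=0, W=3, Z=2, U=3, X=2) weight 1/1800
  (Y=0, W=3, Z=2, U=3, X=3) weight 1/450
  (Y=0, W=3, Z=3, U=3, X=0) weight 1/450
  (Y=0, W=3, Z=3, U=3, X=1) weight 1/600
  (Y=0, W=3, Z=3, U=3, X=2) weight 1/1800
  (Y=0, W=3, Z=3, U=3, X=3) weight 1/450
  (Y=2, W=2, Z=2, U=4, X=0) weight 1/200
  … 7 more
Group by W:
  weight(W=2) = 1/25
  weight(W=3) = 1/75
Total weight = 1/25 + 1/75 = 4/75
P(W=2 | obs) = 1/25 / 4/75 = 3/4
P(W=3 | obs) = 1/75 / 4/75 = 1/4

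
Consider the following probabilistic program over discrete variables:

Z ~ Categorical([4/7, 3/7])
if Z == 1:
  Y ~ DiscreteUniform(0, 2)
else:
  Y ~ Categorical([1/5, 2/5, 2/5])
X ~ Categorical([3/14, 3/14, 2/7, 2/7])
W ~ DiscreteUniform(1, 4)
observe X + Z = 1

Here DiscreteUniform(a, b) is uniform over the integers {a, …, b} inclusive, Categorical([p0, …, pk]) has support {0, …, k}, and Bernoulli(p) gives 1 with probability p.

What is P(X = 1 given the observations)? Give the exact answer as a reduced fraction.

Enumerate traces; 24 have nonzero weight after conditioning:
  (Z=0, Y=0, X=1, W=1) weight 3/490
  (Z=0, Y=0, X=1, W=2) weight 3/490
  (Z=0, Y=0, X=1, W=3) weight 3/490
  (Z=0, Y=0, X=1, W=4) weight 3/490
  (Z=0, Y=1, X=1, W=1) weight 3/245
  (Z=0, Y=1, X=1, W=2) weight 3/245
  (Z=0, Y=1, X=1, W=3) weight 3/245
  (Z=0, Y=1, X=1, W=4) weight 3/245
  (Z=1, Y=0, X=0, W=1) weight 3/392
  … 15 more
Group by X:
  weight(X=0) = 9/98
  weight(X=1) = 6/49
Total weight = 9/98 + 6/49 = 3/14
P(X=0 | obs) = 9/98 / 3/14 = 3/7
P(X=1 | obs) = 6/49 / 3/14 = 4/7

P(X = 1 | obs) = 4/7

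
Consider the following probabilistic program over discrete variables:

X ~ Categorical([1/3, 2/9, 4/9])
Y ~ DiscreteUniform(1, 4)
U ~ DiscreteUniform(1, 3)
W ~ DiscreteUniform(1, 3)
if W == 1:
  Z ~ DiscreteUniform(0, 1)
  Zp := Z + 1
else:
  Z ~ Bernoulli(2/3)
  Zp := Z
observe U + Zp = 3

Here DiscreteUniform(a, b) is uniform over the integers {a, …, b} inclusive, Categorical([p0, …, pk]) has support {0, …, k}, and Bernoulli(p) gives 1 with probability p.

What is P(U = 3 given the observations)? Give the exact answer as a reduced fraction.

Enumerate traces; 72 have nonzero weight after conditioning:
  (X=0, Y=1, U=1, W=1, Z=1) weight 1/216
  (X=0, Y=1, U=2, W=1, Z=0) weight 1/216
  (X=0, Y=1, U=2, W=2, Z=1) weight 1/162
  (X=0, Y=1, U=2, W=3, Z=1) weight 1/162
  (X=0, Y=1, U=3, W=2, Z=0) weight 1/324
  (X=0, Y=1, U=3, W=3, Z=0) weight 1/324
  (X=0, Y=2, U=1, W=1, Z=1) weight 1/216
  (X=0, Y=2, U=2, W=1, Z=0) weight 1/216
  … 64 more
Group by U:
  weight(U=1) = 1/18
  weight(U=2) = 11/54
  weight(U=3) = 2/27
Total weight = 1/18 + 11/54 + 2/27 = 1/3
P(U=1 | obs) = 1/18 / 1/3 = 1/6
P(U=2 | obs) = 11/54 / 1/3 = 11/18
P(U=3 | obs) = 2/27 / 1/3 = 2/9

P(U = 3 | obs) = 2/9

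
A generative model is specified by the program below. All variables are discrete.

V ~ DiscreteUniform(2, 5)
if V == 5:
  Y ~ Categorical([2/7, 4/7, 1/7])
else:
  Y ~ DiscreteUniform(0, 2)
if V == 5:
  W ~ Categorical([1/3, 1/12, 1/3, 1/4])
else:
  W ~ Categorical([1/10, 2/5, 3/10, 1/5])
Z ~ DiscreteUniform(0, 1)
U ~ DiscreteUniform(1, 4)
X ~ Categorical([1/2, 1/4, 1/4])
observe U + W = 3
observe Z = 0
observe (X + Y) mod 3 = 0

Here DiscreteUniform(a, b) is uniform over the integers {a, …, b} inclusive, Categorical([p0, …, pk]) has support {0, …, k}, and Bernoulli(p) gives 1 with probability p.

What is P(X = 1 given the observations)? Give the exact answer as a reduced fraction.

Enumerate traces; 36 have nonzero weight after conditioning:
  (V=2, Y=0, W=0, Z=0, U=3, X=0) weight 1/1920
  (V=2, Y=0, W=1, Z=0, U=2, X=0) weight 1/480
  (V=2, Y=0, W=2, Z=0, U=1, X=0) weight 1/640
  (V=2, Y=1, W=0, Z=0, U=3, X=2) weight 1/3840
  (V=2, Y=1, W=1, Z=0, U=2, X=2) weight 1/960
  (V=2, Y=1, W=2, Z=0, U=1, X=2) weight 1/1280
  (V=2, Y=2, W=0, Z=0, U=3, X=1) weight 1/3840
  (V=2, Y=2, W=1, Z=0, U=2, X=1) weight 1/960
  … 28 more
Group by X:
  weight(X=0) = 71/4480
  weight(X=1) = 127/17920
  weight(X=2) = 43/4480
Total weight = 71/4480 + 127/17920 + 43/4480 = 583/17920
P(X=0 | obs) = 71/4480 / 583/17920 = 284/583
P(X=1 | obs) = 127/17920 / 583/17920 = 127/583
P(X=2 | obs) = 43/4480 / 583/17920 = 172/583

P(X = 1 | obs) = 127/583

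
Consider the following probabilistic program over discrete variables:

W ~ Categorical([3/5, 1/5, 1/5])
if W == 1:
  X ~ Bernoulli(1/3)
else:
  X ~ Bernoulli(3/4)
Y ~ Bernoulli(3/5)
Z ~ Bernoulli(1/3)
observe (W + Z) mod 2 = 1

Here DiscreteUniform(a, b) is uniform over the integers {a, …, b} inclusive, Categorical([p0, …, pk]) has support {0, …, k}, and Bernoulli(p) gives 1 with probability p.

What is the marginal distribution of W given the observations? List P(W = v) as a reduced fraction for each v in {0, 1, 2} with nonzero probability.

Enumerate traces; 12 have nonzero weight after conditioning:
  (W=0, X=0, Y=0, Z=1) weight 1/50
  (W=0, X=0, Y=1, Z=1) weight 3/100
  (W=0, X=1, Y=0, Z=1) weight 3/50
  (W=0, X=1, Y=1, Z=1) weight 9/100
  (W=1, X=0, Y=0, Z=0) weight 8/225
  (W=1, X=0, Y=1, Z=0) weight 4/75
  (W=1, X=1, Y=0, Z=0) weight 4/225
  (W=1, X=1, Y=1, Z=0) weight 2/75
  (W=2, X=0, Y=0, Z=1) weight 1/150
  … 3 more
Group by W:
  weight(W=0) = 1/5
  weight(W=1) = 2/15
  weight(W=2) = 1/15
Total weight = 1/5 + 2/15 + 1/15 = 2/5
P(W=0 | obs) = 1/5 / 2/5 = 1/2
P(W=1 | obs) = 2/15 / 2/5 = 1/3
P(W=2 | obs) = 1/15 / 2/5 = 1/6

P(W=0) = 1/2, P(W=1) = 1/3, P(W=2) = 1/6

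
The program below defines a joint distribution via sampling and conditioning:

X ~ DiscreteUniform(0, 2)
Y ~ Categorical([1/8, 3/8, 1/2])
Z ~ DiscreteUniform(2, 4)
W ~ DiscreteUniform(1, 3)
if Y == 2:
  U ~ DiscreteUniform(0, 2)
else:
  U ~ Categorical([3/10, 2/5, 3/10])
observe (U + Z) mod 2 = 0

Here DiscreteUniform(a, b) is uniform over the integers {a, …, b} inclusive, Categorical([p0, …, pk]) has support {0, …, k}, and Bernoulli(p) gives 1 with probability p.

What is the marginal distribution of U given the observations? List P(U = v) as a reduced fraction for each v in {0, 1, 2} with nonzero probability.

P(U=0) = 19/49, P(U=1) = 11/49, P(U=2) = 19/49

Enumerate traces; 135 have nonzero weight after conditioning:
  (X=0, Y=0, Z=2, W=1, U=0) weight 1/720
  (X=0, Y=0, Z=2, W=1, U=2) weight 1/720
  (X=0, Y=0, Z=2, W=2, U=0) weight 1/720
  (X=0, Y=0, Z=2, W=2, U=2) weight 1/720
  (X=0, Y=0, Z=2, W=3, U=0) weight 1/720
  (X=0, Y=0, Z=2, W=3, U=2) weight 1/720
  (X=0, Y=0, Z=3, W=1, U=1) weight 1/540
  (X=0, Y=0, Z=3, W=2, U=1) weight 1/540
  … 127 more
Group by U:
  weight(U=0) = 19/90
  weight(U=1) = 11/90
  weight(U=2) = 19/90
Total weight = 19/90 + 11/90 + 19/90 = 49/90
P(U=0 | obs) = 19/90 / 49/90 = 19/49
P(U=1 | obs) = 11/90 / 49/90 = 11/49
P(U=2 | obs) = 19/90 / 49/90 = 19/49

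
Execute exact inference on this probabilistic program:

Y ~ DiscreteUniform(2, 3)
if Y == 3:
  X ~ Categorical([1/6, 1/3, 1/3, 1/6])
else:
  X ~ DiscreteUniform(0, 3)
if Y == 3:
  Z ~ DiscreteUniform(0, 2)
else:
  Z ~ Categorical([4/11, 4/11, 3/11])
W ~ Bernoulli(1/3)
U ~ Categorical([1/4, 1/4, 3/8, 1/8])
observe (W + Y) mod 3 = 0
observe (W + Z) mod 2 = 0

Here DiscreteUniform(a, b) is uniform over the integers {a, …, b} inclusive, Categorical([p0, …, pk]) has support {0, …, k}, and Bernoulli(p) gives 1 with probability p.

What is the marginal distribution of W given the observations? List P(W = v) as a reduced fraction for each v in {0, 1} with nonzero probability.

Enumerate traces; 48 have nonzero weight after conditioning:
  (Y=2, X=0, Z=1, W=1, U=0) weight 1/264
  (Y=2, X=0, Z=1, W=1, U=1) weight 1/264
  (Y=2, X=0, Z=1, W=1, U=2) weight 1/176
  (Y=2, X=0, Z=1, W=1, U=3) weight 1/528
  (Y=2, X=1, Z=1, W=1, U=0) weight 1/264
  (Y=2, X=1, Z=1, W=1, U=1) weight 1/264
  (Y=2, X=1, Z=1, W=1, U=2) weight 1/176
  (Y=2, X=1, Z=1, W=1, U=3) weight 1/528
  (Y=3, X=0, Z=0, W=0, U=0) weight 1/216
  … 39 more
Group by W:
  weight(W=0) = 2/9
  weight(W=1) = 2/33
Total weight = 2/9 + 2/33 = 28/99
P(W=0 | obs) = 2/9 / 28/99 = 11/14
P(W=1 | obs) = 2/33 / 28/99 = 3/14

P(W=0) = 11/14, P(W=1) = 3/14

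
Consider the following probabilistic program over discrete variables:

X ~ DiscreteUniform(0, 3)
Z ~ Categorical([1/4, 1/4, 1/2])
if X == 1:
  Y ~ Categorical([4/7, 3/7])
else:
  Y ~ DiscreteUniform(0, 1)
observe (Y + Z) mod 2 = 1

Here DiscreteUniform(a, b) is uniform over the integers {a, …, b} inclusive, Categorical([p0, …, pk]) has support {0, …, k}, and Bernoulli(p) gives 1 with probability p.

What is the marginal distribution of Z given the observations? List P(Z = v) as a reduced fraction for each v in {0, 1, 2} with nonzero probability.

P(Z=0) = 27/110, P(Z=1) = 29/110, P(Z=2) = 27/55

Enumerate traces; 12 have nonzero weight after conditioning:
  (X=0, Z=0, Y=1) weight 1/32
  (X=0, Z=1, Y=0) weight 1/32
  (X=0, Z=2, Y=1) weight 1/16
  (X=1, Z=0, Y=1) weight 3/112
  (X=1, Z=1, Y=0) weight 1/28
  (X=1, Z=2, Y=1) weight 3/56
  (X=2, Z=0, Y=1) weight 1/32
  (X=2, Z=1, Y=0) weight 1/32
  … 4 more
Group by Z:
  weight(Z=0) = 27/224
  weight(Z=1) = 29/224
  weight(Z=2) = 27/112
Total weight = 27/224 + 29/224 + 27/112 = 55/112
P(Z=0 | obs) = 27/224 / 55/112 = 27/110
P(Z=1 | obs) = 29/224 / 55/112 = 29/110
P(Z=2 | obs) = 27/112 / 55/112 = 27/55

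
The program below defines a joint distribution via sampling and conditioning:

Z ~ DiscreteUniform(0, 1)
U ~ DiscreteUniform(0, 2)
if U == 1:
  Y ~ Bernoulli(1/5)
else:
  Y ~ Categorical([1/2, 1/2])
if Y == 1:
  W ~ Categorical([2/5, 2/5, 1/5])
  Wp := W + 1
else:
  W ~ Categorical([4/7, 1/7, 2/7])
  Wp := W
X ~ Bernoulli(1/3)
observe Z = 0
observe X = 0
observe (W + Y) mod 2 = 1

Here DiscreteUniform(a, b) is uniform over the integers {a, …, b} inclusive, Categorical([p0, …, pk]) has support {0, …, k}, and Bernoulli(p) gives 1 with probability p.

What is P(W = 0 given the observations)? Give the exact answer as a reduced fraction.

Enumerate traces; 9 have nonzero weight after conditioning:
  (Z=0, U=0, Y=0, W=1, X=0) weight 1/126
  (Z=0, U=0, Y=1, W=0, X=0) weight 1/45
  (Z=0, U=0, Y=1, W=2, X=0) weight 1/90
  (Z=0, U=1, Y=0, W=1, X=0) weight 4/315
  (Z=0, U=1, Y=1, W=0, X=0) weight 2/225
  (Z=0, U=1, Y=1, W=2, X=0) weight 1/225
  (Z=0, U=2, Y=0, W=1, X=0) weight 1/126
  (Z=0, U=2, Y=1, W=0, X=0) weight 1/45
  … 1 more
Group by W:
  weight(W=0) = 4/75
  weight(W=1) = 1/35
  weight(W=2) = 2/75
Total weight = 4/75 + 1/35 + 2/75 = 19/175
P(W=0 | obs) = 4/75 / 19/175 = 28/57
P(W=1 | obs) = 1/35 / 19/175 = 5/19
P(W=2 | obs) = 2/75 / 19/175 = 14/57

P(W = 0 | obs) = 28/57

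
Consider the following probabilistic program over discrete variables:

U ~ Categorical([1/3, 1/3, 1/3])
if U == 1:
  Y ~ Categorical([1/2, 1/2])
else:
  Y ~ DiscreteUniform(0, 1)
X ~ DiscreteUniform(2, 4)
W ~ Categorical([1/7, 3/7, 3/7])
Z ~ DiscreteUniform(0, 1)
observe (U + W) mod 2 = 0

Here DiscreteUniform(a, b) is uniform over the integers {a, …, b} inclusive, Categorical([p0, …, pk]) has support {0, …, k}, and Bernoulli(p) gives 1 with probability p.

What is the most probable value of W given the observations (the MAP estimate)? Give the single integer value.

argmax_v P(W = v | obs) = 2

Enumerate traces; 60 have nonzero weight after conditioning:
  (U=0, Y=0, X=2, W=0, Z=0) weight 1/252
  (U=0, Y=0, X=2, W=0, Z=1) weight 1/252
  (U=0, Y=0, X=2, W=2, Z=0) weight 1/84
  (U=0, Y=0, X=2, W=2, Z=1) weight 1/84
  (U=0, Y=0, X=3, W=0, Z=0) weight 1/252
  (U=0, Y=0, X=3, W=0, Z=1) weight 1/252
  (U=0, Y=0, X=3, W=2, Z=0) weight 1/84
  (U=0, Y=0, X=3, W=2, Z=1) weight 1/84
  (U=1, Y=0, X=2, W=1, Z=0) weight 1/84
  … 51 more
Group by W:
  weight(W=0) = 2/21
  weight(W=1) = 1/7
  weight(W=2) = 2/7
Total weight = 2/21 + 1/7 + 2/7 = 11/21
P(W=0 | obs) = 2/21 / 11/21 = 2/11
P(W=1 | obs) = 1/7 / 11/21 = 3/11
P(W=2 | obs) = 2/7 / 11/21 = 6/11
argmax = 2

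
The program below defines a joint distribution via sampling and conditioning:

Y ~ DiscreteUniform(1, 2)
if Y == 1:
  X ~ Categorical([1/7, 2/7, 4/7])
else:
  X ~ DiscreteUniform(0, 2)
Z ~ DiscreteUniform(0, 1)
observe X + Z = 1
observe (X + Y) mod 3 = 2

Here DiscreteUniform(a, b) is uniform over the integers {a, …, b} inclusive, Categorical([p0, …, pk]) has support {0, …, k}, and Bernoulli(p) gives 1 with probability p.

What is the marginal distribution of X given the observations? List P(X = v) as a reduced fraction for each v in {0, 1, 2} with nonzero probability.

P(X=0) = 7/13, P(X=1) = 6/13

Enumerate traces; 2 have nonzero weight after conditioning:
  (Y=1, X=1, Z=0) weight 1/14
  (Y=2, X=0, Z=1) weight 1/12
Group by X:
  weight(X=0) = 1/12
  weight(X=1) = 1/14
Total weight = 1/12 + 1/14 = 13/84
P(X=0 | obs) = 1/12 / 13/84 = 7/13
P(X=1 | obs) = 1/14 / 13/84 = 6/13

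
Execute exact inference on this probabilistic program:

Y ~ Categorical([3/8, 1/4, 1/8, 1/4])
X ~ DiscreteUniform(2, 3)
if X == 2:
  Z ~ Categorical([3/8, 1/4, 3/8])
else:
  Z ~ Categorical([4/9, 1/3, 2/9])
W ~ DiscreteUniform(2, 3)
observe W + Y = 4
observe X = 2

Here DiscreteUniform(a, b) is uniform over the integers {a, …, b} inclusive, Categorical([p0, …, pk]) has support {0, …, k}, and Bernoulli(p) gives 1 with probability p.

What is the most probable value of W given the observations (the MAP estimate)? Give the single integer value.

Enumerate traces; 6 have nonzero weight after conditioning:
  (Y=1, X=2, Z=0, W=3) weight 3/128
  (Y=1, X=2, Z=1, W=3) weight 1/64
  (Y=1, X=2, Z=2, W=3) weight 3/128
  (Y=2, X=2, Z=0, W=2) weight 3/256
  (Y=2, X=2, Z=1, W=2) weight 1/128
  (Y=2, X=2, Z=2, W=2) weight 3/256
Group by W:
  weight(W=2) = 1/32
  weight(W=3) = 1/16
Total weight = 1/32 + 1/16 = 3/32
P(W=2 | obs) = 1/32 / 3/32 = 1/3
P(W=3 | obs) = 1/16 / 3/32 = 2/3
argmax = 3

argmax_v P(W = v | obs) = 3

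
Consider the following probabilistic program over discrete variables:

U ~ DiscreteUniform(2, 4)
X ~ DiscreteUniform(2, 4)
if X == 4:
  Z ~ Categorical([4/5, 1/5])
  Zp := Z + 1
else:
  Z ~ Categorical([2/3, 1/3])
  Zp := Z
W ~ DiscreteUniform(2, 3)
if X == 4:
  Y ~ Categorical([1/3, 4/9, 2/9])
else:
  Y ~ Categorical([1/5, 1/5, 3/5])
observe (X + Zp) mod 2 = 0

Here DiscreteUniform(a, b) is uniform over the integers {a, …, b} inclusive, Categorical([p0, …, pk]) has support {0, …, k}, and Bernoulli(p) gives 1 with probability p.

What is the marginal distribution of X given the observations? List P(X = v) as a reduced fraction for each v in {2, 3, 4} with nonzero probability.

Enumerate traces; 54 have nonzero weight after conditioning:
  (U=2, X=2, Z=0, W=2, Y=0) weight 1/135
  (U=2, X=2, Z=0, W=2, Y=1) weight 1/135
  (U=2, X=2, Z=0, W=2, Y=2) weight 1/45
  (U=2, X=2, Z=0, W=3, Y=0) weight 1/135
  (U=2, X=2, Z=0, W=3, Y=1) weight 1/135
  (U=2, X=2, Z=0, W=3, Y=2) weight 1/45
  (U=2, X=3, Z=1, W=2, Y=0) weight 1/270
  (U=2, X=3, Z=1, W=2, Y=1) weight 1/270
  (U=2, X=4, Z=1, W=2, Y=0) weight 1/270
  … 45 more
Group by X:
  weight(X=2) = 2/9
  weight(X=3) = 1/9
  weight(X=4) = 1/15
Total weight = 2/9 + 1/9 + 1/15 = 2/5
P(X=2 | obs) = 2/9 / 2/5 = 5/9
P(X=3 | obs) = 1/9 / 2/5 = 5/18
P(X=4 | obs) = 1/15 / 2/5 = 1/6

P(X=2) = 5/9, P(X=3) = 5/18, P(X=4) = 1/6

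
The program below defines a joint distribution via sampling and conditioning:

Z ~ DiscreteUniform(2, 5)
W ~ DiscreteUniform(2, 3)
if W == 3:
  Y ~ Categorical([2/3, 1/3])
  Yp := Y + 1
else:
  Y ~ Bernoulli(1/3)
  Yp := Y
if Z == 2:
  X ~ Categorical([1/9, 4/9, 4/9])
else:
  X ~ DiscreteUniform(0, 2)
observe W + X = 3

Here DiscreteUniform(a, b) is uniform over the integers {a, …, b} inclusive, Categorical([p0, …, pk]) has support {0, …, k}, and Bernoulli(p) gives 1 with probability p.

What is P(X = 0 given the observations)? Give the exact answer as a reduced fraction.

Enumerate traces; 16 have nonzero weight after conditioning:
  (Z=2, W=2, Y=0, X=1) weight 1/27
  (Z=2, W=2, Y=1, X=1) weight 1/54
  (Z=2, W=3, Y=0, X=0) weight 1/108
  (Z=2, W=3, Y=1, X=0) weight 1/216
  (Z=3, W=2, Y=0, X=1) weight 1/36
  (Z=3, W=2, Y=1, X=1) weight 1/72
  (Z=3, W=3, Y=0, X=0) weight 1/36
  (Z=3, W=3, Y=1, X=0) weight 1/72
  … 8 more
Group by X:
  weight(X=0) = 5/36
  weight(X=1) = 13/72
Total weight = 5/36 + 13/72 = 23/72
P(X=0 | obs) = 5/36 / 23/72 = 10/23
P(X=1 | obs) = 13/72 / 23/72 = 13/23

P(X = 0 | obs) = 10/23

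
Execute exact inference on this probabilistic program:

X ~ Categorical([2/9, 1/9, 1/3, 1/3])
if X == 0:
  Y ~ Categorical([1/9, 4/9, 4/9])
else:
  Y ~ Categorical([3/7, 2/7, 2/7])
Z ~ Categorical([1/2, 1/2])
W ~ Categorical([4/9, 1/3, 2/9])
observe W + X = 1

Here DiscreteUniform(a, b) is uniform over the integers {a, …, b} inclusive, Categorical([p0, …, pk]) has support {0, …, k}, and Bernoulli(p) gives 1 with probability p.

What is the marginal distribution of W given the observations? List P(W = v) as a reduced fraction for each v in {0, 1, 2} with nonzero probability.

Enumerate traces; 12 have nonzero weight after conditioning:
  (X=0, Y=0, Z=0, W=1) weight 1/243
  (X=0, Y=0, Z=1, W=1) weight 1/243
  (X=0, Y=1, Z=0, W=1) weight 4/243
  (X=0, Y=1, Z=1, W=1) weight 4/243
  (X=0, Y=2, Z=0, W=1) weight 4/243
  (X=0, Y=2, Z=1, W=1) weight 4/243
  (X=1, Y=0, Z=0, W=0) weight 2/189
  (X=1, Y=0, Z=1, W=0) weight 2/189
  … 4 more
Group by W:
  weight(W=0) = 4/81
  weight(W=1) = 2/27
Total weight = 4/81 + 2/27 = 10/81
P(W=0 | obs) = 4/81 / 10/81 = 2/5
P(W=1 | obs) = 2/27 / 10/81 = 3/5

P(W=0) = 2/5, P(W=1) = 3/5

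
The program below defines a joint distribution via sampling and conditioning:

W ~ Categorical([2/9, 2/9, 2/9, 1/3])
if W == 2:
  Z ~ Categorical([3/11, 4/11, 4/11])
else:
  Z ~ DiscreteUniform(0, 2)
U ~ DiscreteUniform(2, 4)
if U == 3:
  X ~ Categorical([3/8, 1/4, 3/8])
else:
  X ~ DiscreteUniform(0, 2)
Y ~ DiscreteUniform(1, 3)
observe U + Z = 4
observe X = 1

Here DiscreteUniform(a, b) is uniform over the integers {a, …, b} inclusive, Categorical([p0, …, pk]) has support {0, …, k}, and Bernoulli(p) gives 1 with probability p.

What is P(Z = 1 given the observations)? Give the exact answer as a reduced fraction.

Enumerate traces; 36 have nonzero weight after conditioning:
  (W=0, Z=0, U=4, X=1, Y=1) weight 2/729
  (W=0, Z=0, U=4, X=1, Y=2) weight 2/729
  (W=0, Z=0, U=4, X=1, Y=3) weight 2/729
  (W=0, Z=1, U=3, X=1, Y=1) weight 1/486
  (W=0, Z=1, U=3, X=1, Y=2) weight 1/486
  (W=0, Z=1, U=3, X=1, Y=3) weight 1/486
  (W=0, Z=2, U=2, X=1, Y=1) weight 2/729
  (W=0, Z=2, U=2, X=1, Y=2) weight 2/729
  … 28 more
Group by Z:
  weight(Z=0) = 95/2673
  weight(Z=1) = 101/3564
  weight(Z=2) = 101/2673
Total weight = 95/2673 + 101/3564 + 101/2673 = 1087/10692
P(Z=0 | obs) = 95/2673 / 1087/10692 = 380/1087
P(Z=1 | obs) = 101/3564 / 1087/10692 = 303/1087
P(Z=2 | obs) = 101/2673 / 1087/10692 = 404/1087

P(Z = 1 | obs) = 303/1087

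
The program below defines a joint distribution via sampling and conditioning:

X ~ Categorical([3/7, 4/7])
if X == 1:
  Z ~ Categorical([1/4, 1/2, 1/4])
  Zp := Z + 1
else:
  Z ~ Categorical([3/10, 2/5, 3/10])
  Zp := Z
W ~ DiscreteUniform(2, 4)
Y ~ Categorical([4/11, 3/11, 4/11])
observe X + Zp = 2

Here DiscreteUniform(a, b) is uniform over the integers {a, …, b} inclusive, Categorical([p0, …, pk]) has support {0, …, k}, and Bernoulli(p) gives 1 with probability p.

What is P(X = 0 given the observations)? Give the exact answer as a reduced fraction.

Enumerate traces; 18 have nonzero weight after conditioning:
  (X=0, Z=2, W=2, Y=0) weight 6/385
  (X=0, Z=2, W=2, Y=1) weight 9/770
  (X=0, Z=2, W=2, Y=2) weight 6/385
  (X=0, Z=2, W=3, Y=0) weight 6/385
  (X=0, Z=2, W=3, Y=1) weight 9/770
  (X=0, Z=2, W=3, Y=2) weight 6/385
  (X=0, Z=2, W=4, Y=0) weight 6/385
  (X=0, Z=2, W=4, Y=1) weight 9/770
  (X=1, Z=0, W=2, Y=0) weight 4/231
  … 9 more
Group by X:
  weight(X=0) = 9/70
  weight(X=1) = 1/7
Total weight = 9/70 + 1/7 = 19/70
P(X=0 | obs) = 9/70 / 19/70 = 9/19
P(X=1 | obs) = 1/7 / 19/70 = 10/19

P(X = 0 | obs) = 9/19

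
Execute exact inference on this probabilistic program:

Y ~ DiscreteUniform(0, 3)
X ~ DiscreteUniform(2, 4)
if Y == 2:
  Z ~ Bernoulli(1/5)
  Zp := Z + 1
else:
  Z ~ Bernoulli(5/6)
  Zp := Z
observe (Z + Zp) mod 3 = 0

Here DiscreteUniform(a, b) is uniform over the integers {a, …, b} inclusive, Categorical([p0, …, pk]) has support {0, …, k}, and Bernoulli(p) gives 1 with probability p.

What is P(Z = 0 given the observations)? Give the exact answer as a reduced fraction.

P(Z = 0 | obs) = 5/7

Enumerate traces; 12 have nonzero weight after conditioning:
  (Y=0, X=2, Z=0) weight 1/72
  (Y=0, X=3, Z=0) weight 1/72
  (Y=0, X=4, Z=0) weight 1/72
  (Y=1, X=2, Z=0) weight 1/72
  (Y=1, X=3, Z=0) weight 1/72
  (Y=1, X=4, Z=0) weight 1/72
  (Y=2, X=2, Z=1) weight 1/60
  (Y=2, X=3, Z=1) weight 1/60
  … 4 more
Group by Z:
  weight(Z=0) = 1/8
  weight(Z=1) = 1/20
Total weight = 1/8 + 1/20 = 7/40
P(Z=0 | obs) = 1/8 / 7/40 = 5/7
P(Z=1 | obs) = 1/20 / 7/40 = 2/7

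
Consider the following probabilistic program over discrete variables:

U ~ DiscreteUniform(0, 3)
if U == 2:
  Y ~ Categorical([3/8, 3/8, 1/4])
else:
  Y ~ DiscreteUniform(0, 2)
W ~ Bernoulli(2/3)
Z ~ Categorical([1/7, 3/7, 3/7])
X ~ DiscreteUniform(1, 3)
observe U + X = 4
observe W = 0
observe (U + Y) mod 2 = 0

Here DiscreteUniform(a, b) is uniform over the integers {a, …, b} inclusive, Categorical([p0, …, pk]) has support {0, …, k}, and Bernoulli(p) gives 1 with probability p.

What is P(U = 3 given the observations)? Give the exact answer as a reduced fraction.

P(U = 3 | obs) = 8/31

Enumerate traces; 12 have nonzero weight after conditioning:
  (U=1, Y=1, W=0, Z=0, X=3) weight 1/756
  (U=1, Y=1, W=0, Z=1, X=3) weight 1/252
  (U=1, Y=1, W=0, Z=2, X=3) weight 1/252
  (U=2, Y=0, W=0, Z=0, X=2) weight 1/672
  (U=2, Y=0, W=0, Z=1, X=2) weight 1/224
  (U=2, Y=0, W=0, Z=2, X=2) weight 1/224
  (U=2, Y=2, W=0, Z=0, X=2) weight 1/1008
  (U=2, Y=2, W=0, Z=1, X=2) weight 1/336
  (U=3, Y=1, W=0, Z=0, X=1) weight 1/756
  … 3 more
Group by U:
  weight(U=1) = 1/108
  weight(U=2) = 5/288
  weight(U=3) = 1/108
Total weight = 1/108 + 5/288 + 1/108 = 31/864
P(U=1 | obs) = 1/108 / 31/864 = 8/31
P(U=2 | obs) = 5/288 / 31/864 = 15/31
P(U=3 | obs) = 1/108 / 31/864 = 8/31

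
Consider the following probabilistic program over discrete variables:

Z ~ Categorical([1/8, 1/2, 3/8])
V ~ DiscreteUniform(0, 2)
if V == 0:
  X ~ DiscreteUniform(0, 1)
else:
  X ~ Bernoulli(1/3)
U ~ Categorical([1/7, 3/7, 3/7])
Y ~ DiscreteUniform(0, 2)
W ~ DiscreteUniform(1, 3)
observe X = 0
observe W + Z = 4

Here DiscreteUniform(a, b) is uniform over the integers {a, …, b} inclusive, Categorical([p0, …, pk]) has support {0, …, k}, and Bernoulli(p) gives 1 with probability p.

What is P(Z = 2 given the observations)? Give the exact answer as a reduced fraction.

Enumerate traces; 54 have nonzero weight after conditioning:
  (Z=1, V=0, X=0, U=0, Y=0, W=3) weight 1/756
  (Z=1, V=0, X=0, U=0, Y=1, W=3) weight 1/756
  (Z=1, V=0, X=0, U=0, Y=2, W=3) weight 1/756
  (Z=1, V=0, X=0, U=1, Y=0, W=3) weight 1/252
  (Z=1, V=0, X=0, U=1, Y=1, W=3) weight 1/252
  (Z=1, V=0, X=0, U=1, Y=2, W=3) weight 1/252
  (Z=1, V=0, X=0, U=2, Y=0, W=3) weight 1/252
  (Z=1, V=0, X=0, U=2, Y=1, W=3) weight 1/252
  (Z=2, V=0, X=0, U=0, Y=0, W=2) weight 1/1008
  … 45 more
Group by Z:
  weight(Z=1) = 11/108
  weight(Z=2) = 11/144
Total weight = 11/108 + 11/144 = 77/432
P(Z=1 | obs) = 11/108 / 77/432 = 4/7
P(Z=2 | obs) = 11/144 / 77/432 = 3/7

P(Z = 2 | obs) = 3/7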